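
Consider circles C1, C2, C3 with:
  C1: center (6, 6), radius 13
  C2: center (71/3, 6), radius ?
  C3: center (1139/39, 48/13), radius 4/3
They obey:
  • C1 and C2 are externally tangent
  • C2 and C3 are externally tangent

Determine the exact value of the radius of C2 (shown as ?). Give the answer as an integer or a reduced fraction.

14/3

1. [ext C1·C2]  r_C2² + 26r_C2 − 1288/9 = 0  ⇒  r_C2 = 14/3 (r>0 drops 1)
2. [ext C2·C3]  r_C2² + (8/3)r_C2 − 308/9 = 0  ⇒  r_C2 = 14/3 (r>0 drops 1)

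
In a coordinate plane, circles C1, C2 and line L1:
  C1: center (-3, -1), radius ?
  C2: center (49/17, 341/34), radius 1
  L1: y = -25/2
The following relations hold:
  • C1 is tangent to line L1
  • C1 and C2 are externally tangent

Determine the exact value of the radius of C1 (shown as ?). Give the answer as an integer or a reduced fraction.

23/2

1. [C1‖L1]  r_C1² − 529/4 = 0  ⇒  r_C1 = 23/2 (r>0 drops 1)
2. [ext C1·C2]  r_C1² + 2r_C1 − 621/4 = 0  ⇒  r_C1 = 23/2 (r>0 drops 1)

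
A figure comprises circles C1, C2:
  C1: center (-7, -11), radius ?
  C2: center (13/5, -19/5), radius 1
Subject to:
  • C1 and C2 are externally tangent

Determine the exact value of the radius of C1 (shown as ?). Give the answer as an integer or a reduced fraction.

11

1. [ext C1·C2]  r_C1² + 2r_C1 − 143 = 0  ⇒  r_C1 = 11 (r>0 drops 1)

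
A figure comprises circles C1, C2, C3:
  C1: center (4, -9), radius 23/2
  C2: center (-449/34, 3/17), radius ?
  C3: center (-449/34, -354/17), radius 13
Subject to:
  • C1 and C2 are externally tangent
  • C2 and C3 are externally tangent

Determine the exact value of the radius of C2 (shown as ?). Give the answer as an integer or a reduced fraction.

8

1. [ext C1·C2]  r_C2² + 23r_C2 − 248 = 0  ⇒  r_C2 = 8 (r>0 drops 1)
2. [ext C2·C3]  r_C2² + 26r_C2 − 272 = 0  ⇒  r_C2 = 8 (r>0 drops 1)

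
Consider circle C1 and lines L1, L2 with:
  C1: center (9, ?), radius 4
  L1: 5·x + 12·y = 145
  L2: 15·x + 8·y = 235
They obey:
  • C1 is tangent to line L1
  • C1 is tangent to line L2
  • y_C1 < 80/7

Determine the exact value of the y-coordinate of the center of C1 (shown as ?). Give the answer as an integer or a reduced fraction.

1. [C1‖L1]  y_C1² − (50/3)y_C1 + 152/3 = 0  ⇒  y_C1 = 4 or 38/3
2. [C1‖L2]  y_C1² − 25y_C1 + 84 = 0  ⇒  y_C1 = 4 or 21

4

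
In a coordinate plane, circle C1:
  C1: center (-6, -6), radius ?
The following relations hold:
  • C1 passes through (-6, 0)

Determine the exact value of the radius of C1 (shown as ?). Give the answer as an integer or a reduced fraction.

6

1. [C1∋P]  r_C1² − 36 = 0  ⇒  r_C1 = 6 (r>0 drops 1)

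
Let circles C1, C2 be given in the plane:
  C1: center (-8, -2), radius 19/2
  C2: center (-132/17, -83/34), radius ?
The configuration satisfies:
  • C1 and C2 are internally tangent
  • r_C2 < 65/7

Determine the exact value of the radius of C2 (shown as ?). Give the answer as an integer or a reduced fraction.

9

1. [int C1,C2]  r_C2² − 19r_C2 + 90 = 0  ⇒  r_C2 = 9 or 10
2. given r_C2 < 65/7: keep 9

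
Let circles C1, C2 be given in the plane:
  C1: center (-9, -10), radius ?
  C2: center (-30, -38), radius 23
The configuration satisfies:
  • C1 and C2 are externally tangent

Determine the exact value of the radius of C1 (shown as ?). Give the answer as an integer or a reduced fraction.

1. [ext C1·C2]  r_C1² + 46r_C1 − 696 = 0  ⇒  r_C1 = 12 (r>0 drops 1)

12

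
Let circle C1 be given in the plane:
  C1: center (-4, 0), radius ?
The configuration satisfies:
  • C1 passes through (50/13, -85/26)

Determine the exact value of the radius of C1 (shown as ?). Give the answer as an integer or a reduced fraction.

1. [C1∋P]  r_C1² − 289/4 = 0  ⇒  r_C1 = 17/2 (r>0 drops 1)

17/2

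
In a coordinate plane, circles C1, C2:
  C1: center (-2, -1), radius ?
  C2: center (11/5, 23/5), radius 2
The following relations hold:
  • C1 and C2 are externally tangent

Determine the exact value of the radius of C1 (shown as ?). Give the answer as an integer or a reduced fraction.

5

1. [ext C1·C2]  r_C1² + 4r_C1 − 45 = 0  ⇒  r_C1 = 5 (r>0 drops 1)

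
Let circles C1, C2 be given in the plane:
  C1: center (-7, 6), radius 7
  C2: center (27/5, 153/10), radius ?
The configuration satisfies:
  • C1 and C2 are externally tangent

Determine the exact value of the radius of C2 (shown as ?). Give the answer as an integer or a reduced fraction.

17/2

1. [ext C1·C2]  r_C2² + 14r_C2 − 765/4 = 0  ⇒  r_C2 = 17/2 (r>0 drops 1)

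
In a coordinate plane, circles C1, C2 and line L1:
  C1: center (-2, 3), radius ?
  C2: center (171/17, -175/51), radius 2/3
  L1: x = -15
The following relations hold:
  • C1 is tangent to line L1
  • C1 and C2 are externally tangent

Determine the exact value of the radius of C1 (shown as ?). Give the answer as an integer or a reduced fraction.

13

1. [C1‖L1]  r_C1² − 169 = 0  ⇒  r_C1 = 13 (r>0 drops 1)
2. [ext C1·C2]  r_C1² + (4/3)r_C1 − 559/3 = 0  ⇒  r_C1 = 13 (r>0 drops 1)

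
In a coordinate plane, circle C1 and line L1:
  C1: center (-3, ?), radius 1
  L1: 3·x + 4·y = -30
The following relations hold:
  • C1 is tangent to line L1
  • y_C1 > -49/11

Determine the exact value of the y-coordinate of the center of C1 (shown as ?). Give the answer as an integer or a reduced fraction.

-4

1. [C1‖L1]  y_C1² + (21/2)y_C1 + 26 = 0  ⇒  y_C1 = -13/2 or -4
2. given y_C1 > -49/11: keep -4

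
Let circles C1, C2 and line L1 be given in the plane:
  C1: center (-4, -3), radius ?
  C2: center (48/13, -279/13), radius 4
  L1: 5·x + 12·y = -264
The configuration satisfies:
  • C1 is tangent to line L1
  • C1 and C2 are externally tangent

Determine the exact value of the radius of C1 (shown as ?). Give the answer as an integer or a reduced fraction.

1. [C1‖L1]  r_C1² − 256 = 0  ⇒  r_C1 = 16 (r>0 drops 1)
2. [ext C1·C2]  r_C1² + 8r_C1 − 384 = 0  ⇒  r_C1 = 16 (r>0 drops 1)

16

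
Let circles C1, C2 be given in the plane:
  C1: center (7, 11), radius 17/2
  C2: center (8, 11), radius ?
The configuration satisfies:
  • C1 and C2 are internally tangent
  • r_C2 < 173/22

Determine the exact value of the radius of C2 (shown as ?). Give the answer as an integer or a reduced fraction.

15/2

1. [int C1,C2]  r_C2² − 17r_C2 + 285/4 = 0  ⇒  r_C2 = 15/2 or 19/2
2. given r_C2 < 173/22: keep 15/2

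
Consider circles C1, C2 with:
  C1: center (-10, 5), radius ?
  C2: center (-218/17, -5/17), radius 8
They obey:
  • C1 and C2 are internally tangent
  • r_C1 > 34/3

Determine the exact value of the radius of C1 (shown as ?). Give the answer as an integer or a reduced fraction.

1. [int C1,C2]  r_C1² − 16r_C1 + 28 = 0  ⇒  r_C1 = 2 or 14
2. given r_C1 > 34/3: keep 14

14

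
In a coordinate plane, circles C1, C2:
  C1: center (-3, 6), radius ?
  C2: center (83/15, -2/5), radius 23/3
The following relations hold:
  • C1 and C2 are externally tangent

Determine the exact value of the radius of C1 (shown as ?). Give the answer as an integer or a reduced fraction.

3

1. [ext C1·C2]  r_C1² + (46/3)r_C1 − 55 = 0  ⇒  r_C1 = 3 (r>0 drops 1)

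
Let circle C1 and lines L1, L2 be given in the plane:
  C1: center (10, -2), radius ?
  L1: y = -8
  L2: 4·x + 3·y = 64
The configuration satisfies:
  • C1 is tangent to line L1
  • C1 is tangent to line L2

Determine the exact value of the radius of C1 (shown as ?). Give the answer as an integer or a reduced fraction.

1. [C1‖L1]  r_C1² − 36 = 0  ⇒  r_C1 = 6 (r>0 drops 1)
2. [C1‖L2]  r_C1² − 36 = 0  ⇒  r_C1 = 6 (r>0 drops 1)

6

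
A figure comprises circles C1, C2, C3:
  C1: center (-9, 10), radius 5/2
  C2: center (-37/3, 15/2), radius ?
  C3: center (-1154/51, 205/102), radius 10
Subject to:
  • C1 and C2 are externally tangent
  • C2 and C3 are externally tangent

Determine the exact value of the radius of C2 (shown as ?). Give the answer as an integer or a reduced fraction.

1. [ext C1·C2]  r_C2² + 5r_C2 − 100/9 = 0  ⇒  r_C2 = 5/3 (r>0 drops 1)
2. [ext C2·C3]  r_C2² + 20r_C2 − 325/9 = 0  ⇒  r_C2 = 5/3 (r>0 drops 1)

5/3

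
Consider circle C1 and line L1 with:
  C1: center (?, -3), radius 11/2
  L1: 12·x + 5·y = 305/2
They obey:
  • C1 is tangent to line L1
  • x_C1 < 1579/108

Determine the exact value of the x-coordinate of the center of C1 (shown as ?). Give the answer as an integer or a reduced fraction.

8

1. [C1‖L1]  x_C1² − (335/12)x_C1 + 478/3 = 0  ⇒  x_C1 = 8 or 239/12
2. given x_C1 < 1579/108: keep 8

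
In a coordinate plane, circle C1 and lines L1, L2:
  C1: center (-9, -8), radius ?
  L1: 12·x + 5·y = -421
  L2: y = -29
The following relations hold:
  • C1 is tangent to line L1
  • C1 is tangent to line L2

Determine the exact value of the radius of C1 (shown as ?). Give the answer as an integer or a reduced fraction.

1. [C1‖L1]  r_C1² − 441 = 0  ⇒  r_C1 = 21 (r>0 drops 1)
2. [C1‖L2]  r_C1² − 441 = 0  ⇒  r_C1 = 21 (r>0 drops 1)

21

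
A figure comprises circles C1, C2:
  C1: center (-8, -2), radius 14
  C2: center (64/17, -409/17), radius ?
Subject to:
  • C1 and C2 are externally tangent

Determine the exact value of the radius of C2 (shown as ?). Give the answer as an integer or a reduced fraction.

11

1. [ext C1·C2]  r_C2² + 28r_C2 − 429 = 0  ⇒  r_C2 = 11 (r>0 drops 1)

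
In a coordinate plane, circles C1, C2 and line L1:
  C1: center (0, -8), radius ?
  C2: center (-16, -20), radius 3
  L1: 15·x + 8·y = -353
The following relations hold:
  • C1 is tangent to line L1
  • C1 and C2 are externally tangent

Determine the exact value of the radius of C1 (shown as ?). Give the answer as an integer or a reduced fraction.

17

1. [C1‖L1]  r_C1² − 289 = 0  ⇒  r_C1 = 17 (r>0 drops 1)
2. [ext C1·C2]  r_C1² + 6r_C1 − 391 = 0  ⇒  r_C1 = 17 (r>0 drops 1)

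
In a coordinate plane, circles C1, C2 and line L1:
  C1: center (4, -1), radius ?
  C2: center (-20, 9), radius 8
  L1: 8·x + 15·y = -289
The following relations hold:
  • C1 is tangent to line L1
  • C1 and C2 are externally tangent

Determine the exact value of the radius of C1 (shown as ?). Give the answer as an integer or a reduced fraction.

18

1. [C1‖L1]  r_C1² − 324 = 0  ⇒  r_C1 = 18 (r>0 drops 1)
2. [ext C1·C2]  r_C1² + 16r_C1 − 612 = 0  ⇒  r_C1 = 18 (r>0 drops 1)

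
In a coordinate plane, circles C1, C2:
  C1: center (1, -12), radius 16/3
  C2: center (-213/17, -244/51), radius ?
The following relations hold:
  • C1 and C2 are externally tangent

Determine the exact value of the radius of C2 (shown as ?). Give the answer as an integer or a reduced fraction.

10

1. [ext C1·C2]  r_C2² + (32/3)r_C2 − 620/3 = 0  ⇒  r_C2 = 10 (r>0 drops 1)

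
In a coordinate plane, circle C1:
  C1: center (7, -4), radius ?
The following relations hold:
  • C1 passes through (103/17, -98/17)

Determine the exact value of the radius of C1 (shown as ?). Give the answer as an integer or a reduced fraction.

2

1. [C1∋P]  r_C1² − 4 = 0  ⇒  r_C1 = 2 (r>0 drops 1)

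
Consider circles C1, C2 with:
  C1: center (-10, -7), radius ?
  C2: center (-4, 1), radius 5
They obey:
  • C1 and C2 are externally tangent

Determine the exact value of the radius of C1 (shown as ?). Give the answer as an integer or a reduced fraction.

1. [ext C1·C2]  r_C1² + 10r_C1 − 75 = 0  ⇒  r_C1 = 5 (r>0 drops 1)

5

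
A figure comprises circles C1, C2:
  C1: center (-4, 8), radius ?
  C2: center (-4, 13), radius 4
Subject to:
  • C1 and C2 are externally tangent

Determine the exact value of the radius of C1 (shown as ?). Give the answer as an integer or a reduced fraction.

1

1. [ext C1·C2]  r_C1² + 8r_C1 − 9 = 0  ⇒  r_C1 = 1 (r>0 drops 1)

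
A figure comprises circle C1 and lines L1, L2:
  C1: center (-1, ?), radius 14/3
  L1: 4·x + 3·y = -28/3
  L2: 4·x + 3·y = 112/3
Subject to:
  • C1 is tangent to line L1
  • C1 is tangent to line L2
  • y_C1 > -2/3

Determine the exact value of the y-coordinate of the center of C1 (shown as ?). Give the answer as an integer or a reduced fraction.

1. [C1‖L1]  y_C1² + (32/9)y_C1 − 172/3 = 0  ⇒  y_C1 = -86/9 or 6
2. [C1‖L2]  y_C1² − (248/9)y_C1 + 388/3 = 0  ⇒  y_C1 = 6 or 194/9

6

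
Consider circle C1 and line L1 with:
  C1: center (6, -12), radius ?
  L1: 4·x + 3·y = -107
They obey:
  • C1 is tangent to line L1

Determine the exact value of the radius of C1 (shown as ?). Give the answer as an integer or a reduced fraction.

19

1. [C1‖L1]  r_C1² − 361 = 0  ⇒  r_C1 = 19 (r>0 drops 1)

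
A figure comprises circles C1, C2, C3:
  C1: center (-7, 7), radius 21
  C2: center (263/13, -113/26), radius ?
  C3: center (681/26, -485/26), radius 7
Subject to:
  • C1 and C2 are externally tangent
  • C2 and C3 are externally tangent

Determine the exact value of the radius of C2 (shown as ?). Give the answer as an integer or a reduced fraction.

1. [ext C1·C2]  r_C2² + 42r_C2 − 1717/4 = 0  ⇒  r_C2 = 17/2 (r>0 drops 1)
2. [ext C2·C3]  r_C2² + 14r_C2 − 765/4 = 0  ⇒  r_C2 = 17/2 (r>0 drops 1)

17/2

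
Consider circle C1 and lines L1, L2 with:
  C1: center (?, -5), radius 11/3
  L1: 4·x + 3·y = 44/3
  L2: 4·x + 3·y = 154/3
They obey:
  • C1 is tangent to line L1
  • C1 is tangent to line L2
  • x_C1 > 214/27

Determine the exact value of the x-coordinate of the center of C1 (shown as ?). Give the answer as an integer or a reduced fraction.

12

1. [C1‖L1]  x_C1² − (89/6)x_C1 + 34 = 0  ⇒  x_C1 = 17/6 or 12
2. [C1‖L2]  x_C1² − (199/6)x_C1 + 254 = 0  ⇒  x_C1 = 12 or 127/6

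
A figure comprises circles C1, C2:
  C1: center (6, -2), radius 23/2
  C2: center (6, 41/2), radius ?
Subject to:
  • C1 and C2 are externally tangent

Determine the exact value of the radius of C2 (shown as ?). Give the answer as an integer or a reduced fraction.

11

1. [ext C1·C2]  r_C2² + 23r_C2 − 374 = 0  ⇒  r_C2 = 11 (r>0 drops 1)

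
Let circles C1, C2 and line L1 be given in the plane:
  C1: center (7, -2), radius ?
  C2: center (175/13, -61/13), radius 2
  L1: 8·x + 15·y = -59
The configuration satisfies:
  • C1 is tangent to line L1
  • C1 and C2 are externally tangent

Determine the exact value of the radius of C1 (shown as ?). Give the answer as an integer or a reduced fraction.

1. [C1‖L1]  r_C1² − 25 = 0  ⇒  r_C1 = 5 (r>0 drops 1)
2. [ext C1·C2]  r_C1² + 4r_C1 − 45 = 0  ⇒  r_C1 = 5 (r>0 drops 1)

5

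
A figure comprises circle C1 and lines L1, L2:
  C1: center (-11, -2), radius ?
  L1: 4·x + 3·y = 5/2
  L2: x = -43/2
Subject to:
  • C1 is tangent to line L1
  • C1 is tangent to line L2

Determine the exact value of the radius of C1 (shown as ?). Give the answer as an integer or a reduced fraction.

1. [C1‖L1]  r_C1² − 441/4 = 0  ⇒  r_C1 = 21/2 (r>0 drops 1)
2. [C1‖L2]  r_C1² − 441/4 = 0  ⇒  r_C1 = 21/2 (r>0 drops 1)

21/2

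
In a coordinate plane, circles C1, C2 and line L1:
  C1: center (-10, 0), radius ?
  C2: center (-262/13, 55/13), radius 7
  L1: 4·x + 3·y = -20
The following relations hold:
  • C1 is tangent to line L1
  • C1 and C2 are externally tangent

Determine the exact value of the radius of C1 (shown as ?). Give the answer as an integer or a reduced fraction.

4

1. [C1‖L1]  r_C1² − 16 = 0  ⇒  r_C1 = 4 (r>0 drops 1)
2. [ext C1·C2]  r_C1² + 14r_C1 − 72 = 0  ⇒  r_C1 = 4 (r>0 drops 1)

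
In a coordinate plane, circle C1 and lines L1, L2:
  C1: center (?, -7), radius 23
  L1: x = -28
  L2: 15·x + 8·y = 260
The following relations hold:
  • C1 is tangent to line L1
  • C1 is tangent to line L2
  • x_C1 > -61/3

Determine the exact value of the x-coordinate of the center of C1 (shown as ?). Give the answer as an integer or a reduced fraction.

-5

1. [C1‖L1]  x_C1² + 56x_C1 + 255 = 0  ⇒  x_C1 = -51 or -5
2. [C1‖L2]  x_C1² − (632/15)x_C1 − 707/3 = 0  ⇒  x_C1 = -5 or 707/15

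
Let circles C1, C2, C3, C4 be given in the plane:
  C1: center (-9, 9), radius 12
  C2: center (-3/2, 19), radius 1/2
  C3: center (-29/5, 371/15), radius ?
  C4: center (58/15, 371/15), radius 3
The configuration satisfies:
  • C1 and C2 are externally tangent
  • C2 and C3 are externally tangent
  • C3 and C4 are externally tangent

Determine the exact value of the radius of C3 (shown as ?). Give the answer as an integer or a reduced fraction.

20/3

1. [ext C2·C3]  r_C3² + 1r_C3 − 460/9 = 0  ⇒  r_C3 = 20/3 (r>0 drops 1)
2. [ext C3·C4]  r_C3² + 6r_C3 − 760/9 = 0  ⇒  r_C3 = 20/3 (r>0 drops 1)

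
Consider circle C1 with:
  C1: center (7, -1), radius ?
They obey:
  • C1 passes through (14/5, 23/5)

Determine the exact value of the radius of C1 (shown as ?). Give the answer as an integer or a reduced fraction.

7

1. [C1∋P]  r_C1² − 49 = 0  ⇒  r_C1 = 7 (r>0 drops 1)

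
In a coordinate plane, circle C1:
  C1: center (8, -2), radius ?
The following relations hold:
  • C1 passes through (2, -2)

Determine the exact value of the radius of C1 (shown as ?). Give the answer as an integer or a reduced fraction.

6

1. [C1∋P]  r_C1² − 36 = 0  ⇒  r_C1 = 6 (r>0 drops 1)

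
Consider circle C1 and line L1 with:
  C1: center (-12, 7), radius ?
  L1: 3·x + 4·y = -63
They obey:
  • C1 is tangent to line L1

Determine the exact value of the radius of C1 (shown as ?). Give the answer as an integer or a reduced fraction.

11

1. [C1‖L1]  r_C1² − 121 = 0  ⇒  r_C1 = 11 (r>0 drops 1)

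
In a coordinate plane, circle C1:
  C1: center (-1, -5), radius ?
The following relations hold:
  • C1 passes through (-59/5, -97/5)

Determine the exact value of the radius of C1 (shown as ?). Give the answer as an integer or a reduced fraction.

1. [C1∋P]  r_C1² − 324 = 0  ⇒  r_C1 = 18 (r>0 drops 1)

18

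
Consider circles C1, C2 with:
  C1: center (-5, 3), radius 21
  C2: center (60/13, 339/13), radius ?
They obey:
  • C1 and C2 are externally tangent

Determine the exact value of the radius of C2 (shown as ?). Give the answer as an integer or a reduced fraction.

4

1. [ext C1·C2]  r_C2² + 42r_C2 − 184 = 0  ⇒  r_C2 = 4 (r>0 drops 1)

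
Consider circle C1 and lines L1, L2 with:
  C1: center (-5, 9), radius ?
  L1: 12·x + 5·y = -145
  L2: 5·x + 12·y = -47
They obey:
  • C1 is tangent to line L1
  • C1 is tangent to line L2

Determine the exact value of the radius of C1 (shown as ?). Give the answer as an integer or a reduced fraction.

1. [C1‖L1]  r_C1² − 100 = 0  ⇒  r_C1 = 10 (r>0 drops 1)
2. [C1‖L2]  r_C1² − 100 = 0  ⇒  r_C1 = 10 (r>0 drops 1)

10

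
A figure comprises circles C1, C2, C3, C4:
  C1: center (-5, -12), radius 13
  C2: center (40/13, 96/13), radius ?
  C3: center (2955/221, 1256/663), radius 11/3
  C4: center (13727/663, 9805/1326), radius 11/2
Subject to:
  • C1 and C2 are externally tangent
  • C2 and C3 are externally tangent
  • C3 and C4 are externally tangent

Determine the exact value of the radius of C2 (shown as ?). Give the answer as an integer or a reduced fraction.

8

1. [ext C1·C2]  r_C2² + 26r_C2 − 272 = 0  ⇒  r_C2 = 8 (r>0 drops 1)
2. [ext C2·C3]  r_C2² + (22/3)r_C2 − 368/3 = 0  ⇒  r_C2 = 8 (r>0 drops 1)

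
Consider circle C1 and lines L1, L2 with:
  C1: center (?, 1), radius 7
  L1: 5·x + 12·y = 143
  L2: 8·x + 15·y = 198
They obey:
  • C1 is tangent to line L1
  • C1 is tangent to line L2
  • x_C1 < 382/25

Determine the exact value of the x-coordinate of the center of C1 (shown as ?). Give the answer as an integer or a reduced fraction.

8

1. [C1‖L1]  x_C1² − (262/5)x_C1 + 1776/5 = 0  ⇒  x_C1 = 8 or 222/5
2. [C1‖L2]  x_C1² − (183/4)x_C1 + 302 = 0  ⇒  x_C1 = 8 or 151/4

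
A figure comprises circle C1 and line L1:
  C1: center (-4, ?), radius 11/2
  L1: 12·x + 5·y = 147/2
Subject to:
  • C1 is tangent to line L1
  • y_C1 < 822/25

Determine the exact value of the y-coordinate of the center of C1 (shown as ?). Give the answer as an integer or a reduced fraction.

1. [C1‖L1]  y_C1² − (243/5)y_C1 + 386 = 0  ⇒  y_C1 = 10 or 193/5
2. given y_C1 < 822/25: keep 10

10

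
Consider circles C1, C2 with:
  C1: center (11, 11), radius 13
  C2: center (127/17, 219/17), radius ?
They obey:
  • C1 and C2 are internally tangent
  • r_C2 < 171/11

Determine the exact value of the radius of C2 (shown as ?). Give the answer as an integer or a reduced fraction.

9

1. [int C1,C2]  r_C2² − 26r_C2 + 153 = 0  ⇒  r_C2 = 9 or 17
2. given r_C2 < 171/11: keep 9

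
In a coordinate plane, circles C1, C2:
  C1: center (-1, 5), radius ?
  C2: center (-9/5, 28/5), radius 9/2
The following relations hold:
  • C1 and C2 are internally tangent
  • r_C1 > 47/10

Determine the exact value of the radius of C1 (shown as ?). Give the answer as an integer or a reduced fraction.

1. [int C1,C2]  r_C1² − 9r_C1 + 77/4 = 0  ⇒  r_C1 = 7/2 or 11/2
2. given r_C1 > 47/10: keep 11/2

11/2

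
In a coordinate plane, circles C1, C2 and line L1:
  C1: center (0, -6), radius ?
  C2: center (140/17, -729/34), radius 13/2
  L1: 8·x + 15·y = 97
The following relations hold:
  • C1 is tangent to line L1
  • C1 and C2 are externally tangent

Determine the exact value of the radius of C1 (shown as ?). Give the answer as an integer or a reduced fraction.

1. [C1‖L1]  r_C1² − 121 = 0  ⇒  r_C1 = 11 (r>0 drops 1)
2. [ext C1·C2]  r_C1² + 13r_C1 − 264 = 0  ⇒  r_C1 = 11 (r>0 drops 1)

11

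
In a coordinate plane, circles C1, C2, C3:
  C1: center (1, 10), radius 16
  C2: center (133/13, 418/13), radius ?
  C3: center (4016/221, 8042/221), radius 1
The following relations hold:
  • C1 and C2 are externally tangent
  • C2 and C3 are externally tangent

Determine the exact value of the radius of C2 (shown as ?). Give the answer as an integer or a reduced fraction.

8

1. [ext C1·C2]  r_C2² + 32r_C2 − 320 = 0  ⇒  r_C2 = 8 (r>0 drops 1)
2. [ext C2·C3]  r_C2² + 2r_C2 − 80 = 0  ⇒  r_C2 = 8 (r>0 drops 1)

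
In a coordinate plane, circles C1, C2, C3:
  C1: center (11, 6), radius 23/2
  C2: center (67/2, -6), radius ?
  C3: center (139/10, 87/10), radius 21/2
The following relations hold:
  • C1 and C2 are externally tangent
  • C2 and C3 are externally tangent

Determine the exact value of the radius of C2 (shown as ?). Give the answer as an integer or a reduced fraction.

1. [ext C1·C2]  r_C2² + 23r_C2 − 518 = 0  ⇒  r_C2 = 14 (r>0 drops 1)
2. [ext C2·C3]  r_C2² + 21r_C2 − 490 = 0  ⇒  r_C2 = 14 (r>0 drops 1)

14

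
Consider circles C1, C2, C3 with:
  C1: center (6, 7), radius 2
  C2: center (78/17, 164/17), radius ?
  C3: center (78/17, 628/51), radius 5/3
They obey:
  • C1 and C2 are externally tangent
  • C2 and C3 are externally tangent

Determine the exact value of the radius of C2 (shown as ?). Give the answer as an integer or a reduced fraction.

1. [ext C1·C2]  r_C2² + 4r_C2 − 5 = 0  ⇒  r_C2 = 1 (r>0 drops 1)
2. [ext C2·C3]  r_C2² + (10/3)r_C2 − 13/3 = 0  ⇒  r_C2 = 1 (r>0 drops 1)

1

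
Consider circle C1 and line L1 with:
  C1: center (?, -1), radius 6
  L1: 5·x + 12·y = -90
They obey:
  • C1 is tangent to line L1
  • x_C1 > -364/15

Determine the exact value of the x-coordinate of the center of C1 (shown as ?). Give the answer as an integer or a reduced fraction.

0

1. [C1‖L1]  x_C1² + (156/5)x_C1 = 0  ⇒  x_C1 = -156/5 or 0
2. given x_C1 > -364/15: keep 0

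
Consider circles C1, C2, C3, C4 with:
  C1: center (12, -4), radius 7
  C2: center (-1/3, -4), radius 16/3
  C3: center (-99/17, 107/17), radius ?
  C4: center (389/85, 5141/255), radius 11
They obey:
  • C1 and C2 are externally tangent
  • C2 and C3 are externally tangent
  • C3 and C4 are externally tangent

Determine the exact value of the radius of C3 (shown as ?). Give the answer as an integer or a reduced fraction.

19/3

1. [ext C2·C3]  r_C3² + (32/3)r_C3 − 323/3 = 0  ⇒  r_C3 = 19/3 (r>0 drops 1)
2. [ext C3·C4]  r_C3² + 22r_C3 − 1615/9 = 0  ⇒  r_C3 = 19/3 (r>0 drops 1)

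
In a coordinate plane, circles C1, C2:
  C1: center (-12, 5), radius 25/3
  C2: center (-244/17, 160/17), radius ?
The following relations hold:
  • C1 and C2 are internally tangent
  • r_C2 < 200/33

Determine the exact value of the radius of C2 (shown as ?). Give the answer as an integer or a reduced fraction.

10/3

1. [int C1,C2]  r_C2² − (50/3)r_C2 + 400/9 = 0  ⇒  r_C2 = 10/3 or 40/3
2. given r_C2 < 200/33: keep 10/3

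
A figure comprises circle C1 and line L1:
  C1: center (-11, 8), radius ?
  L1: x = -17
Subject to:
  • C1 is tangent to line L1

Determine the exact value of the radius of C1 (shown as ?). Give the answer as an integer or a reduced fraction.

6

1. [C1‖L1]  r_C1² − 36 = 0  ⇒  r_C1 = 6 (r>0 drops 1)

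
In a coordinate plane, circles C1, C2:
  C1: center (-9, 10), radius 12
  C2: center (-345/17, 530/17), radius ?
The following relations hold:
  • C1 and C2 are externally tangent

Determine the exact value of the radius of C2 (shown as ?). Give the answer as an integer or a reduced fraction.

1. [ext C1·C2]  r_C2² + 24r_C2 − 432 = 0  ⇒  r_C2 = 12 (r>0 drops 1)

12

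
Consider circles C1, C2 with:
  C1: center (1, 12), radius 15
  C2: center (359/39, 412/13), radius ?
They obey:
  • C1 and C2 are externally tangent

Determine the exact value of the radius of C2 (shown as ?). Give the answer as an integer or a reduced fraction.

19/3

1. [ext C1·C2]  r_C2² + 30r_C2 − 2071/9 = 0  ⇒  r_C2 = 19/3 (r>0 drops 1)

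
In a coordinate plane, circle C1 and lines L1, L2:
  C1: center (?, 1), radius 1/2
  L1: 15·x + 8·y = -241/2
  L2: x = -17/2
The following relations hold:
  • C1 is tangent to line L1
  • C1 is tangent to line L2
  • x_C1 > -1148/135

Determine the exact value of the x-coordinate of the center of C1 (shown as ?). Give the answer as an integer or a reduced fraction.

-8

1. [C1‖L1]  x_C1² + (257/15)x_C1 + 1096/15 = 0  ⇒  x_C1 = -137/15 or -8
2. [C1‖L2]  x_C1² + 17x_C1 + 72 = 0  ⇒  x_C1 = -9 or -8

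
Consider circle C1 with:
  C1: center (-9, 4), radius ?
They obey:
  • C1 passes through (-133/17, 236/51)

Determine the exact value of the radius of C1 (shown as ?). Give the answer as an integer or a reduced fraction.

1. [C1∋P]  r_C1² − 16/9 = 0  ⇒  r_C1 = 4/3 (r>0 drops 1)

4/3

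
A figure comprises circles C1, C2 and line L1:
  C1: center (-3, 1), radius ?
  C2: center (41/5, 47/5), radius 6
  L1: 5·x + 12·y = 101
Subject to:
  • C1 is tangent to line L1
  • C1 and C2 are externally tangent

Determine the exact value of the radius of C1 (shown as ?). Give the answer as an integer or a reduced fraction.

1. [C1‖L1]  r_C1² − 64 = 0  ⇒  r_C1 = 8 (r>0 drops 1)
2. [ext C1·C2]  r_C1² + 12r_C1 − 160 = 0  ⇒  r_C1 = 8 (r>0 drops 1)

8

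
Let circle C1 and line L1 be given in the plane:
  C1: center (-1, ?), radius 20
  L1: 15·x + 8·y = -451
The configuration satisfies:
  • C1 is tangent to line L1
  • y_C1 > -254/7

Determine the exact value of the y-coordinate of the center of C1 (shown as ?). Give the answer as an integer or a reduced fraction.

-12

1. [C1‖L1]  y_C1² + 109y_C1 + 1164 = 0  ⇒  y_C1 = -97 or -12
2. given y_C1 > -254/7: keep -12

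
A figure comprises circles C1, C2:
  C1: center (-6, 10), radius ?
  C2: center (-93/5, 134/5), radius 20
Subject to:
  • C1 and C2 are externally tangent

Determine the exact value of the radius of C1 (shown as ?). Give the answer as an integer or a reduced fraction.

1

1. [ext C1·C2]  r_C1² + 40r_C1 − 41 = 0  ⇒  r_C1 = 1 (r>0 drops 1)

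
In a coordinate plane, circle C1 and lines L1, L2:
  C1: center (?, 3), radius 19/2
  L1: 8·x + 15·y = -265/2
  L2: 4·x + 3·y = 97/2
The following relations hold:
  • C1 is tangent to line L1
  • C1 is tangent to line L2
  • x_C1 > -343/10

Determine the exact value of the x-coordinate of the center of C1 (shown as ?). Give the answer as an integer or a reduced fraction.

1. [C1‖L1]  x_C1² + (355/8)x_C1 + 339/4 = 0  ⇒  x_C1 = -339/8 or -2
2. [C1‖L2]  x_C1² − (79/4)x_C1 − 87/2 = 0  ⇒  x_C1 = -2 or 87/4

-2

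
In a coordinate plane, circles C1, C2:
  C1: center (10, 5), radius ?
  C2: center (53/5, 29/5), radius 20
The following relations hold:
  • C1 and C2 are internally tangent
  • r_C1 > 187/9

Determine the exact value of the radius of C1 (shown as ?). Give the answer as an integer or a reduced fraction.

1. [int C1,C2]  r_C1² − 40r_C1 + 399 = 0  ⇒  r_C1 = 19 or 21
2. given r_C1 > 187/9: keep 21

21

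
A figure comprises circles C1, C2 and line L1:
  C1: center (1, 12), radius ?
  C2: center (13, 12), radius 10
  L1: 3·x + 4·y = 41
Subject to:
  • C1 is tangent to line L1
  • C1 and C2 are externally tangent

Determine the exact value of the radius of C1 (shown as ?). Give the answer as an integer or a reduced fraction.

1. [C1‖L1]  r_C1² − 4 = 0  ⇒  r_C1 = 2 (r>0 drops 1)
2. [ext C1·C2]  r_C1² + 20r_C1 − 44 = 0  ⇒  r_C1 = 2 (r>0 drops 1)

2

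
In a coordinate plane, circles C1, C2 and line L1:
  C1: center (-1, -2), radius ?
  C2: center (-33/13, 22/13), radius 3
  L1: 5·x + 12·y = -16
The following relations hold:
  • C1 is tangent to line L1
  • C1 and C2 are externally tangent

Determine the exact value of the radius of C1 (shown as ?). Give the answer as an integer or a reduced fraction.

1

1. [C1‖L1]  r_C1² − 1 = 0  ⇒  r_C1 = 1 (r>0 drops 1)
2. [ext C1·C2]  r_C1² + 6r_C1 − 7 = 0  ⇒  r_C1 = 1 (r>0 drops 1)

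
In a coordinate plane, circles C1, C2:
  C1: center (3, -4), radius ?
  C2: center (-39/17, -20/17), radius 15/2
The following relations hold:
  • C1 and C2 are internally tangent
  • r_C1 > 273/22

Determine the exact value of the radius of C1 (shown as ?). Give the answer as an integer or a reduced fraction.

27/2

1. [int C1,C2]  r_C1² − 15r_C1 + 81/4 = 0  ⇒  r_C1 = 3/2 or 27/2
2. given r_C1 > 273/22: keep 27/2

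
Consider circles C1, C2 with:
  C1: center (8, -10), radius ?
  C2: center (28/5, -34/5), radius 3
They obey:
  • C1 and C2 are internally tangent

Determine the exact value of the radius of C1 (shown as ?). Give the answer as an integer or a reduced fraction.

7

1. [int C1,C2]  r_C1² − 6r_C1 − 7 = 0  ⇒  r_C1 = 7 (r>0 drops 1)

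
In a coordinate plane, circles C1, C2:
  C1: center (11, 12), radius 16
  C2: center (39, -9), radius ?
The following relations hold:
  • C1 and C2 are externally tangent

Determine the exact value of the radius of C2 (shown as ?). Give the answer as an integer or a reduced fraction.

1. [ext C1·C2]  r_C2² + 32r_C2 − 969 = 0  ⇒  r_C2 = 19 (r>0 drops 1)

19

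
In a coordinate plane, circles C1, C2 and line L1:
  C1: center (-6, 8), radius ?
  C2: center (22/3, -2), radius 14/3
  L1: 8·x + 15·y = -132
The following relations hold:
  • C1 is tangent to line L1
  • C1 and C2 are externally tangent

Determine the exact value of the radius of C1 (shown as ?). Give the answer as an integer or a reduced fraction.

12

1. [C1‖L1]  r_C1² − 144 = 0  ⇒  r_C1 = 12 (r>0 drops 1)
2. [ext C1·C2]  r_C1² + (28/3)r_C1 − 256 = 0  ⇒  r_C1 = 12 (r>0 drops 1)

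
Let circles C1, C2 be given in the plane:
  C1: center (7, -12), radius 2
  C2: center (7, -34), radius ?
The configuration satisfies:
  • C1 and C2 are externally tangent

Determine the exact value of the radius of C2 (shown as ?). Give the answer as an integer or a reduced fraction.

1. [ext C1·C2]  r_C2² + 4r_C2 − 480 = 0  ⇒  r_C2 = 20 (r>0 drops 1)

20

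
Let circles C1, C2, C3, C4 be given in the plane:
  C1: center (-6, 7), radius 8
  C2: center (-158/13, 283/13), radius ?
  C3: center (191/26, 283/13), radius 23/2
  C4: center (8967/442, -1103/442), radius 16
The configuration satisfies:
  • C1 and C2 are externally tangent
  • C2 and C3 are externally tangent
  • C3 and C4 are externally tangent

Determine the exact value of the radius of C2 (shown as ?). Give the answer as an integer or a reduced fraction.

8

1. [ext C1·C2]  r_C2² + 16r_C2 − 192 = 0  ⇒  r_C2 = 8 (r>0 drops 1)
2. [ext C2·C3]  r_C2² + 23r_C2 − 248 = 0  ⇒  r_C2 = 8 (r>0 drops 1)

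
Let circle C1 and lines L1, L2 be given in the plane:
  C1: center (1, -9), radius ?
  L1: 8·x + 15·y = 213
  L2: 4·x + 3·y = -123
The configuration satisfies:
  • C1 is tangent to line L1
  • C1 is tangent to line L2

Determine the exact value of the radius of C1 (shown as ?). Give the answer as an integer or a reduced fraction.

1. [C1‖L1]  r_C1² − 400 = 0  ⇒  r_C1 = 20 (r>0 drops 1)
2. [C1‖L2]  r_C1² − 400 = 0  ⇒  r_C1 = 20 (r>0 drops 1)

20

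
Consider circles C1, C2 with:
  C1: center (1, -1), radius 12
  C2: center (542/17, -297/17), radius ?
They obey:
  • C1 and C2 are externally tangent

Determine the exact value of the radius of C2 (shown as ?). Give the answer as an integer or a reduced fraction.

23

1. [ext C1·C2]  r_C2² + 24r_C2 − 1081 = 0  ⇒  r_C2 = 23 (r>0 drops 1)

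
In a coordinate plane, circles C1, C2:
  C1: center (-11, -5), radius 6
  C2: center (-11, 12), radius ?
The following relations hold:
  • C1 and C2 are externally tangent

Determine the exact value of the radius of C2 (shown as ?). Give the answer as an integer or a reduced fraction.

11

1. [ext C1·C2]  r_C2² + 12r_C2 − 253 = 0  ⇒  r_C2 = 11 (r>0 drops 1)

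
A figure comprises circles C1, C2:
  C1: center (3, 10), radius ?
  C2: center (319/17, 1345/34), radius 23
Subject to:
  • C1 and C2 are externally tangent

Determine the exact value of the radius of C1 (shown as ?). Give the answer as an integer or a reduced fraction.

21/2

1. [ext C1·C2]  r_C1² + 46r_C1 − 2373/4 = 0  ⇒  r_C1 = 21/2 (r>0 drops 1)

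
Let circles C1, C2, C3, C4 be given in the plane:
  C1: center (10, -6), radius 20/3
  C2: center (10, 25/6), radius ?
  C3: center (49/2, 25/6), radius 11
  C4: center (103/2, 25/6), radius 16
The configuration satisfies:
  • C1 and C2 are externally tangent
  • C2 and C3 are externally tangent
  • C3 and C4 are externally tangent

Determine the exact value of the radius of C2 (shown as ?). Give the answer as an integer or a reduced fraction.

1. [ext C1·C2]  r_C2² + (40/3)r_C2 − 707/12 = 0  ⇒  r_C2 = 7/2 (r>0 drops 1)
2. [ext C2·C3]  r_C2² + 22r_C2 − 357/4 = 0  ⇒  r_C2 = 7/2 (r>0 drops 1)

7/2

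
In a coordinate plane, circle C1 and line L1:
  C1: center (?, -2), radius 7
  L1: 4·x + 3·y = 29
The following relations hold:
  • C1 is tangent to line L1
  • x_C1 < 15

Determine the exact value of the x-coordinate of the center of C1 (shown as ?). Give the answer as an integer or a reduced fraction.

0

1. [C1‖L1]  x_C1² − (35/2)x_C1 = 0  ⇒  x_C1 = 0 or 35/2
2. given x_C1 < 15: keep 0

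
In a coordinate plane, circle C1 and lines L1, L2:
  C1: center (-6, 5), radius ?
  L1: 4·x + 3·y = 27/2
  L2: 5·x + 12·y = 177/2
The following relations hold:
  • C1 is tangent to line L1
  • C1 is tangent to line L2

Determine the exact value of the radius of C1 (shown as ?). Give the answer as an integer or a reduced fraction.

1. [C1‖L1]  r_C1² − 81/4 = 0  ⇒  r_C1 = 9/2 (r>0 drops 1)
2. [C1‖L2]  r_C1² − 81/4 = 0  ⇒  r_C1 = 9/2 (r>0 drops 1)

9/2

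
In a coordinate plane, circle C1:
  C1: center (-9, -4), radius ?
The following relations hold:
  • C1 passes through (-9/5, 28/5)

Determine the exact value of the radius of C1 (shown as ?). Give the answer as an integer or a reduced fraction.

12

1. [C1∋P]  r_C1² − 144 = 0  ⇒  r_C1 = 12 (r>0 drops 1)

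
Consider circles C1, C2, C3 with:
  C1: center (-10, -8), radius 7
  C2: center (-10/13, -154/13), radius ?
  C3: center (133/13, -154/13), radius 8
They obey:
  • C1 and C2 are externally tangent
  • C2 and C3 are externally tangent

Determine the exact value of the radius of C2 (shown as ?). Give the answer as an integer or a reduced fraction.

1. [ext C1·C2]  r_C2² + 14r_C2 − 51 = 0  ⇒  r_C2 = 3 (r>0 drops 1)
2. [ext C2·C3]  r_C2² + 16r_C2 − 57 = 0  ⇒  r_C2 = 3 (r>0 drops 1)

3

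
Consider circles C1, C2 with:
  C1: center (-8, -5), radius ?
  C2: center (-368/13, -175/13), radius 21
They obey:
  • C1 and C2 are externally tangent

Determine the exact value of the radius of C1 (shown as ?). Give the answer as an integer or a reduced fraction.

1. [ext C1·C2]  r_C1² + 42r_C1 − 43 = 0  ⇒  r_C1 = 1 (r>0 drops 1)

1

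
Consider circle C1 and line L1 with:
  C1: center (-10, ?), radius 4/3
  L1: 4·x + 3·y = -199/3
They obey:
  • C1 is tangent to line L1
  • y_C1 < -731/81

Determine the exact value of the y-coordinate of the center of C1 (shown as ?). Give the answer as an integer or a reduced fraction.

1. [C1‖L1]  y_C1² + (158/9)y_C1 + 649/9 = 0  ⇒  y_C1 = -11 or -59/9
2. given y_C1 < -731/81: keep -11

-11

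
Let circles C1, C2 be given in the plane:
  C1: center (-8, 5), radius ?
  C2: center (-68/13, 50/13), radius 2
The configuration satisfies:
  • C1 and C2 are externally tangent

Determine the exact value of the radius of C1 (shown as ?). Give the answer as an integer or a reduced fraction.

1

1. [ext C1·C2]  r_C1² + 4r_C1 − 5 = 0  ⇒  r_C1 = 1 (r>0 drops 1)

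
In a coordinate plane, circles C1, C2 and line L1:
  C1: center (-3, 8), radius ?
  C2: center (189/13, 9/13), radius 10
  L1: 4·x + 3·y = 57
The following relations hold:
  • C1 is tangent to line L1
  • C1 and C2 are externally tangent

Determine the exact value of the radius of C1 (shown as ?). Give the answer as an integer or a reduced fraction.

1. [C1‖L1]  r_C1² − 81 = 0  ⇒  r_C1 = 9 (r>0 drops 1)
2. [ext C1·C2]  r_C1² + 20r_C1 − 261 = 0  ⇒  r_C1 = 9 (r>0 drops 1)

9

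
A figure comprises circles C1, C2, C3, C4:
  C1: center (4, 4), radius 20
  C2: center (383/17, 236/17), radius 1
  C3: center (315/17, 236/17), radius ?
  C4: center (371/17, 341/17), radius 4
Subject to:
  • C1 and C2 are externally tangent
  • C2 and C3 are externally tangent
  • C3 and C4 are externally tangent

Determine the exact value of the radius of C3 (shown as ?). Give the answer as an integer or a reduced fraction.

1. [ext C2·C3]  r_C3² + 2r_C3 − 15 = 0  ⇒  r_C3 = 3 (r>0 drops 1)
2. [ext C3·C4]  r_C3² + 8r_C3 − 33 = 0  ⇒  r_C3 = 3 (r>0 drops 1)

3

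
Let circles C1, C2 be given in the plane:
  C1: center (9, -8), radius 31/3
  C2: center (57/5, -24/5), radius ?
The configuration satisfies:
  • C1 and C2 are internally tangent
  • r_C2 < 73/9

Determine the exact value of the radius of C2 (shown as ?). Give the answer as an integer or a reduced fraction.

19/3

1. [int C1,C2]  r_C2² − (62/3)r_C2 + 817/9 = 0  ⇒  r_C2 = 19/3 or 43/3
2. given r_C2 < 73/9: keep 19/3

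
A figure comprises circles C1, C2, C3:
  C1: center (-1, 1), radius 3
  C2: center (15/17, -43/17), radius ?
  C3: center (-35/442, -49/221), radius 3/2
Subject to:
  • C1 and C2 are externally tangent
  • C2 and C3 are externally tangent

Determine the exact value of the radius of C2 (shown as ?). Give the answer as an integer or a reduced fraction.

1. [ext C1·C2]  r_C2² + 6r_C2 − 7 = 0  ⇒  r_C2 = 1 (r>0 drops 1)
2. [ext C2·C3]  r_C2² + 3r_C2 − 4 = 0  ⇒  r_C2 = 1 (r>0 drops 1)

1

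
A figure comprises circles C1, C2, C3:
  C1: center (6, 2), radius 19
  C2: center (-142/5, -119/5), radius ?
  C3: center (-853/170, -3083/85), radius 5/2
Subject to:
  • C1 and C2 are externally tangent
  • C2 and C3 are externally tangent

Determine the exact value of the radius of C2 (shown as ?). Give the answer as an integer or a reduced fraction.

24

1. [ext C1·C2]  r_C2² + 38r_C2 − 1488 = 0  ⇒  r_C2 = 24 (r>0 drops 1)
2. [ext C2·C3]  r_C2² + 5r_C2 − 696 = 0  ⇒  r_C2 = 24 (r>0 drops 1)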